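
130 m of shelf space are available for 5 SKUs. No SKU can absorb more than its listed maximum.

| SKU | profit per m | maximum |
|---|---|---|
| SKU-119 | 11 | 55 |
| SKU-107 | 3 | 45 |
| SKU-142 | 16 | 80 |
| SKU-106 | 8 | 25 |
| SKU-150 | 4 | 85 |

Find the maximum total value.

Rank by profit per m: SKU-142 16 > SKU-119 11 > SKU-106 8 > SKU-150 4 > SKU-107 3.
SKU-142 takes 80 to reach its cap of 80 — 50 left.
SKU-119: +50 (room for 55) → 50. Pool exhausted.
Total = 11×50 + 16×80 = 1830.

1830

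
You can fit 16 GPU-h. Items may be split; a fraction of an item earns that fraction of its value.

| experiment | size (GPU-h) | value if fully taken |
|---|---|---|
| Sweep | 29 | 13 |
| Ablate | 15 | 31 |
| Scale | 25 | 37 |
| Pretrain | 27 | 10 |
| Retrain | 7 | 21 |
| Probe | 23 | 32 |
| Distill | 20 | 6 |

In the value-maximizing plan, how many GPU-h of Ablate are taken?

9

Best value per unit of size first: Retrain 21/7≈3, Ablate 31/15≈2.07, Scale 37/25≈1.48, Probe 32/23≈1.39, Sweep 13/29≈0.448, Pretrain 10/27≈0.37, Distill 6/20≈0.3.
All 7 GPU-h of Retrain fit (value 21) → 9 remain.
Fill the last 9 GPU-h with part of Ablate: 9/15 of it earns 18.6.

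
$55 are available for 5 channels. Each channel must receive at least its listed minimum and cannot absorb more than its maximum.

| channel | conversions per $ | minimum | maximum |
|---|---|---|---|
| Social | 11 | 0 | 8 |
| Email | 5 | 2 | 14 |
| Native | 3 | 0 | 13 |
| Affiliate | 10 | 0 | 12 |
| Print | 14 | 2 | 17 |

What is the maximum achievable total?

Meeting every minimum uses 0+2+0+0+2 = 4 $, leaving 51.
Order the channels by conversions per $: Print 14 > Social 11 > Affiliate 10 > Email 5 > Native 3.
Print: +15 to 17 (cap) → 36 left.
Give Social 8 more to hit its cap of 8 → 28 left.
Give Affiliate 12 more to hit its cap of 12 → 16 left.
Email: +12 to 14 (cap) → 4 left.
Native has room for 13 more but only 4 remain, so it gets 4.
Total = 11×8 + 5×14 + 3×4 + 10×12 + 14×17 = 528.

528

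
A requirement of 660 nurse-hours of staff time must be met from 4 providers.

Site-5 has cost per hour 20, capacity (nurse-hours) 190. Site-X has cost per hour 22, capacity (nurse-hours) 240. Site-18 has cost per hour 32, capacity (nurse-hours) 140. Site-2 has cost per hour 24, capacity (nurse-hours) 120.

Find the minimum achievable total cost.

Fill from the cheapest provider first.
Site-5 (20): use full 190 ; 470 nurse-hours to go.
Site-X (22): use full 240 ; 230 nurse-hours to go.
Site-2 at 24: take all 120 nurse-hours ; 110 still needed.
Take 110 from Site-18 at 32 to finish.
Cost = 190×20 + 240×22 + 120×24 + 110×32 = 15480.

15480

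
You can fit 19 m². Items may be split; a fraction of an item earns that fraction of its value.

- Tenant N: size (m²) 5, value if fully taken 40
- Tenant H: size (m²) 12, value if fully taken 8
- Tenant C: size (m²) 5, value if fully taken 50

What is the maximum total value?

Sort by value density: Tenant C 50/5≈10, Tenant N 40/5≈8, Tenant H 8/12≈0.667.
Tenant C: take in full, 5 m² for value 50 → 14 left.
Take all of Tenant N (5 m², value 40) → 9 m² left.
9 m² left: a 9/12 share of Tenant H gives 8×9/12 = 6.
Total value = 96.

96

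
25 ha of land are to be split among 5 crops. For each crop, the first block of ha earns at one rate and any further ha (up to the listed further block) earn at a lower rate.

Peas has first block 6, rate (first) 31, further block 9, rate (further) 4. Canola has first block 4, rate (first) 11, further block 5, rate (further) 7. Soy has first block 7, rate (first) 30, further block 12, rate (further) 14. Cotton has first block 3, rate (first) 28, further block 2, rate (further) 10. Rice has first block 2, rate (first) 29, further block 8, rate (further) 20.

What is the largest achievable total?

Rank every tier by rate: Peas/first 31 > Soy/first 30 > Rice/first 29 > Cotton/first 28 > Rice/second 20 > Soy/second 14 > Canola/first 11 > Cotton/second 10 > Canola/second 7 > Peas/second 4.
Peas/first (31): +6 ; 19 left.
Soy first at 30: fill all 7 ; 12 left.
Rice first at 29: fill all 2 ; 10 left.
Fill Cotton first block (3 at 28) ; 7 left.
Rice/second: +7 of 8 at 20; pool empty.
Total = 31×6 + 30×7 + 29×2 + 28×3 + 20×7 = 678.

678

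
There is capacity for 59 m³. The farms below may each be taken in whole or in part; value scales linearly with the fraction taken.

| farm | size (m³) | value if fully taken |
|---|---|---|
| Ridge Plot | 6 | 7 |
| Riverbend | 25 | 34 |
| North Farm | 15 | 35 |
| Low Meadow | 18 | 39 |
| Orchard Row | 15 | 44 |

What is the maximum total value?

Best value per unit of size first: Orchard Row 44/15≈2.93, North Farm 35/15≈2.33, Low Meadow 39/18≈2.17, Riverbend 34/25≈1.36, Ridge Plot 7/6≈1.17.
All 15 m³ of Orchard Row fit (value 44) ; 44 remain.
All 15 m³ of North Farm fit (value 35) ; 29 remain.
All 18 m³ of Low Meadow fit (value 39) ; 11 remain.
11 m³ left: a 11/25 share of Riverbend gives 34×11/25 = 14.96.
Total value = 132.96.

132.96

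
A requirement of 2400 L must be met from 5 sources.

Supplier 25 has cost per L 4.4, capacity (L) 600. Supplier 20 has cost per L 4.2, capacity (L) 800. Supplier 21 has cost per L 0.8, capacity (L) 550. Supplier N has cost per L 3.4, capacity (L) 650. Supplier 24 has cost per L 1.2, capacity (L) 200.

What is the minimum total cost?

7130

Use sources in increasing cost order.
Supplier 21 (0.8): use full 550 — 1850 L to go.
Supplier 24 (1.2): use full 200 — 1650 L to go.
Supplier N at 3.4: take all 650 L — 1000 still needed.
Supplier 20 (4.2): use full 800 — 200 L to go.
Supplier 25 (4.4): take the remaining 200 — done.
Cost = 550×0.8 + 200×1.2 + 650×3.4 + 800×4.2 + 200×4.4 = 7130.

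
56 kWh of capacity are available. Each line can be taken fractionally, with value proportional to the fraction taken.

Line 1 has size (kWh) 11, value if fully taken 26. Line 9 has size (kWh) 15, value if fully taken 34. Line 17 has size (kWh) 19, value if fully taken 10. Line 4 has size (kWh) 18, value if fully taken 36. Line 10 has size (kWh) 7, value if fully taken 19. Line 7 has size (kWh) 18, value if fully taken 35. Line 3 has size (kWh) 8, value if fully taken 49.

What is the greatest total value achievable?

Sort by value density: Line 3 49/8≈6.12, Line 10 19/7≈2.71, Line 1 26/11≈2.36, Line 9 34/15≈2.27, Line 4 36/18≈2, Line 7 35/18≈1.94, Line 17 10/19≈0.526.
All 8 kWh of Line 3 fit (value 49) — 48 remain.
Line 10: take in full, 7 kWh for value 19 — 41 left.
All 11 kWh of Line 1 fit (value 26) — 30 remain.
Line 9: take in full, 15 kWh for value 34 — 15 left.
Fill the last 15 kWh with part of Line 4: 15/18 of it earns 30.
Total value = 158.

158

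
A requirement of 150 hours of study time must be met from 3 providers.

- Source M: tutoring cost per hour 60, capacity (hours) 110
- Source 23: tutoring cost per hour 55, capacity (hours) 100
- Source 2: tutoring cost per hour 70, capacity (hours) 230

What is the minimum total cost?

8500

Cheapest first:
Source 23 (55): use full 100 ; 50 hours to go.
Take 50 from Source M at 60 to finish.
Source 2: unused.
Cost = 100×55 + 50×60 = 8500.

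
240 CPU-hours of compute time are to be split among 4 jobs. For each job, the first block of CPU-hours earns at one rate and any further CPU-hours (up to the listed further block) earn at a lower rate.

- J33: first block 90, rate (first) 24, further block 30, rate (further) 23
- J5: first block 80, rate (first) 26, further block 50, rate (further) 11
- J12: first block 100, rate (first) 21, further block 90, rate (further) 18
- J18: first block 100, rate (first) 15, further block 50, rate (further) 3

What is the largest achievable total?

5770

Treat each block as its own option and order by rate: J5/first 26 > J33/first 24 > J33/second 23 > J12/first 21 > J12/second 18 > J18/first 15 > J5/second 11 > J18/second 3.
J5 first at 26: fill all 80 → 160 left.
J33 first at 24: fill all 90 → 70 left.
J33/second (23): +30 → 40 left.
J12/first: +40 of 100 at 21; pool empty.
Total = 26×80 + 24×90 + 23×30 + 21×40 = 5770.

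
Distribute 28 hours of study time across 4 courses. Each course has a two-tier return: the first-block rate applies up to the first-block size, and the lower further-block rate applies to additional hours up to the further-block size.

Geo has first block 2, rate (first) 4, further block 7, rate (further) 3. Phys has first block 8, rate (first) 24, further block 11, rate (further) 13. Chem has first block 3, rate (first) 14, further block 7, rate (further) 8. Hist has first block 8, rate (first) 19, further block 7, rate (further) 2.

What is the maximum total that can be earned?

503

Order all 8 blocks by rate: Phys/first 24 > Hist/first 19 > Chem/first 14 > Phys/second 13 > Chem/second 8 > Geo/first 4 > Geo/second 3 > Hist/second 2.
Fill Phys first block (8 at 24) ; 20 left.
Fill Hist first block (8 at 19) ; 12 left.
Chem/first (14): +3 ; 9 left.
9 remain; put them into Phys second at 13.
Total = 24×8 + 19×8 + 14×3 + 13×9 = 503.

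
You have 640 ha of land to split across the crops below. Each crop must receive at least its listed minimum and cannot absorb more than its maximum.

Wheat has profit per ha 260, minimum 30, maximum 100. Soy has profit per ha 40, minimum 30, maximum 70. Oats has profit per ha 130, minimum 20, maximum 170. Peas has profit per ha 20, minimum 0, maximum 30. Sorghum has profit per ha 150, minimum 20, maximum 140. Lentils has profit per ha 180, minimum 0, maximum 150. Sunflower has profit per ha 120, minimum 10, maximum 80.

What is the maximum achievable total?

Meeting every minimum uses 30+30+20+0+20+0+10 = 110 ha, leaving 530.
Highest profit per ha first: Wheat 260 > Lentils 180 > Sorghum 150 > Oats 130 > Sunflower 120 > Soy 40 > Peas 20.
Wheat: +70 to 100 (cap) — 460 left.
Lentils takes 150 more to reach its cap of 150 — 310 left.
Give Sorghum 120 more to hit its cap of 140 — 190 left.
Oats takes 150 more to reach its cap of 170 — 40 left.
Sunflower: +40 (room for 70) → 50. Pool exhausted.
Total = 260×100 + 40×30 + 130×170 + 150×140 + 180×150 + 120×50 = 103300.

103300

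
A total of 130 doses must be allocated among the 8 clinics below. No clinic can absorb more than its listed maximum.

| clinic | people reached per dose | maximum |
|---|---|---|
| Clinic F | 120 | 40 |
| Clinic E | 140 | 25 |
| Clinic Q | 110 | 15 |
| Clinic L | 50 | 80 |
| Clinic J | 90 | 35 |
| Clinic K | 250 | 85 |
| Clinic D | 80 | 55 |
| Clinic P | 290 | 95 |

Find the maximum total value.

Order the clinics by people reached per dose: Clinic P 290 > Clinic K 250 > Clinic E 140 > Clinic F 120 > Clinic Q 110 > Clinic J 90 > Clinic D 80 > Clinic L 50.
Give Clinic P 95 to hit its cap of 95 → 35 left.
Clinic K has room for 85 but only 35 remain, so it gets 35.
Total = 250×35 + 290×95 = 36300.

36300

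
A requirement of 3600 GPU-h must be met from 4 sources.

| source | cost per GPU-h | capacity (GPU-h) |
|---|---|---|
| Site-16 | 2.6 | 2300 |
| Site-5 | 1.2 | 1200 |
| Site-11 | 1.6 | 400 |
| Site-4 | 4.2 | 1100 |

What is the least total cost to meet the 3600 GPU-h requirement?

7280

Fill from the cheapest source first.
Take 1200 from Site-5 at 1.2 — need 2400 more.
Take 400 from Site-11 at 1.6 — need 2000 more.
Site-16 (2.6): take the remaining 2000 — done.
Site-4: unused.
Cost = 1200×1.2 + 400×1.6 + 2000×2.6 = 7280.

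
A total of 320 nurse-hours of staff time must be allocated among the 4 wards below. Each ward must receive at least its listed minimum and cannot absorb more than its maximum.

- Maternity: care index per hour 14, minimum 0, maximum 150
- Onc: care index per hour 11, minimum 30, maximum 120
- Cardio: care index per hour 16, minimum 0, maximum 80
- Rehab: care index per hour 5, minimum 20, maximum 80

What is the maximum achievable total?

Meeting every minimum uses 0+30+0+20 = 50 nurse-hours, leaving 270.
Highest care index per hour first: Cardio 16 > Maternity 14 > Onc 11 > Rehab 5.
Cardio takes 80 more to reach its cap of 80 → 190 left.
Maternity: +150 to 150 (cap) → 40 left.
Onc has room for 90 more but only 40 remain, so it gets 70.
Total = 14×150 + 11×70 + 16×80 + 5×20 = 4250.

4250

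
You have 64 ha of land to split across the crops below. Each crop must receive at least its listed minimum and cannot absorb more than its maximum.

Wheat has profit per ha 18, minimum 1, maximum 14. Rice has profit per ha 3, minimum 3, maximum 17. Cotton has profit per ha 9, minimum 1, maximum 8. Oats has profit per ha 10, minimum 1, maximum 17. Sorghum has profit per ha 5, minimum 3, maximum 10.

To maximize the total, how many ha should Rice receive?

15

Meeting every minimum uses 1+3+1+1+3 = 9 ha, leaving 55.
Rank by profit per ha: Wheat 18 > Oats 10 > Cotton 9 > Sorghum 5 > Rice 3.
Give Wheat 13 more to hit its cap of 14 — 42 left.
Oats takes 16 more to reach its cap of 17 — 26 left.
Cotton: +7 to 8 (cap) — 19 left.
Sorghum takes 7 more to reach its cap of 10 — 12 left.
Rice has room for 14 more but only 12 remain, so it gets 15.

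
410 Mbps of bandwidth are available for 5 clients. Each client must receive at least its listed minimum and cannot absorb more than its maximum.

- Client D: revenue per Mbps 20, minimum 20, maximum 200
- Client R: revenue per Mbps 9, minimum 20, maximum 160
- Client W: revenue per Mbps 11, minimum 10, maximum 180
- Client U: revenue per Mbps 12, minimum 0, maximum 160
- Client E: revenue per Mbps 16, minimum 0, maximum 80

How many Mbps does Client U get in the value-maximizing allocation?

100

Meeting every minimum uses 20+20+10+0+0 = 50 Mbps, leaving 360.
Order the clients by revenue per Mbps: Client D 20 > Client E 16 > Client U 12 > Client W 11 > Client R 9.
Client D takes 180 more to reach its cap of 200 ; 180 left.
Client E takes 80 more to reach its cap of 80 ; 100 left.
Client U has room for 160 more but only 100 remain, so it gets 100.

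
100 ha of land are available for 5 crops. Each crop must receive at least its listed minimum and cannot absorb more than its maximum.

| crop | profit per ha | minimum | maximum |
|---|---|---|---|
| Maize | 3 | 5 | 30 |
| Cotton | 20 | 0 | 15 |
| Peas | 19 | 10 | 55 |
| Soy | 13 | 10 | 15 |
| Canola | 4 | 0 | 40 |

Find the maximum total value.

Meeting every minimum uses 5+0+10+10+0 = 25 ha, leaving 75.
Order the crops by profit per ha: Cotton 20 > Peas 19 > Soy 13 > Canola 4 > Maize 3.
Cotton takes 15 more to reach its cap of 15 ; 60 left.
Peas takes 45 more to reach its cap of 55 ; 15 left.
Soy: +5 to 15 (cap) ; 10 left.
Canola: +10 (room for 40) → 10. Pool exhausted.
Total = 3×5 + 20×15 + 19×55 + 13×15 + 4×10 = 1595.

1595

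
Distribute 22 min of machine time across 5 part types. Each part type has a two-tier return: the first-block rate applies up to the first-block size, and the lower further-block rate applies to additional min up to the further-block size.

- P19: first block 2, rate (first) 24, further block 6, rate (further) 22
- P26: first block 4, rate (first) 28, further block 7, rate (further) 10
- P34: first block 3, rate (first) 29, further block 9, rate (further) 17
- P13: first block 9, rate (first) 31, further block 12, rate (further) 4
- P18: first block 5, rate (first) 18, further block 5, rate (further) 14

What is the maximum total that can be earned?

614

Treat each block as its own option and order by rate: P13/T1 31 > P34/T1 29 > P26/T1 28 > P19/T1 24 > P19/T2 22 > P18/T1 18 > P34/T2 17 > P18/T2 14 > P26/T2 10 > P13/T2 4.
Fill P13 T1 block (9 at 31) → 13 left.
P34/T1 (29): +3 → 10 left.
Fill P26 T1 block (4 at 28) → 6 left.
P19 T1 at 24: fill all 2 → 4 left.
P19 T2 at 22: only 4 left, fill 4.
Total = 31×9 + 29×3 + 28×4 + 24×2 + 22×4 = 614.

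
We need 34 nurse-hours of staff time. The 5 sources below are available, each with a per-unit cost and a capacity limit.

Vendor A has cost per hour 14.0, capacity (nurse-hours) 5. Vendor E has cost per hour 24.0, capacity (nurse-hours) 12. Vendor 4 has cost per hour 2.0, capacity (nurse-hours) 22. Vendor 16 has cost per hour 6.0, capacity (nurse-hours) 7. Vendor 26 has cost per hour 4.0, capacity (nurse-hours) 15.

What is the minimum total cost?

Fill from the cheapest source first.
Vendor 4 (2.0): use full 22 ; 12 nurse-hours to go.
Vendor 26 (4.0): take the remaining 12 ; done.
Vendor 16, Vendor A, Vendor E: unused.
Cost = 22×2.0 + 12×4.0 = 92.

92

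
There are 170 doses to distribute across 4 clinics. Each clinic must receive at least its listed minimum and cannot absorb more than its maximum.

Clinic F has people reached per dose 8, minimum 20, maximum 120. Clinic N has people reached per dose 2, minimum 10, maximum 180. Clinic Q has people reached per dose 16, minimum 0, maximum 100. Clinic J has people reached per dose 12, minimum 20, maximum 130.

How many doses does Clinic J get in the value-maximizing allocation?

Meeting every minimum uses 20+10+0+20 = 50 doses, leaving 120.
Highest people reached per dose first: Clinic Q 16 > Clinic J 12 > Clinic F 8 > Clinic N 2.
Clinic Q takes 100 more to reach its cap of 100 → 20 left.
Clinic J has room for 110 more but only 20 remain, so it gets 40.

40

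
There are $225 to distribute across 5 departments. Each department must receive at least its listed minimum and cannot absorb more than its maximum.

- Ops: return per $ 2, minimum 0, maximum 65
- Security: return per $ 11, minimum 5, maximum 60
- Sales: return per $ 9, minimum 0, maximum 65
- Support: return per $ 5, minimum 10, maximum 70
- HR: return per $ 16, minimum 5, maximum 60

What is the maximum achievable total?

Meeting every minimum uses 0+5+0+10+5 = 20 $, leaving 205.
Rank by return per $: HR 16 > Security 11 > Sales 9 > Support 5 > Ops 2.
Give HR 55 more to hit its cap of 60 — 150 left.
Give Security 55 more to hit its cap of 60 — 95 left.
Sales: +65 to 65 (cap) — 30 left.
Support has room for 60 more but only 30 remain, so it gets 40.
Total = 11×60 + 9×65 + 5×40 + 16×60 = 2405.

2405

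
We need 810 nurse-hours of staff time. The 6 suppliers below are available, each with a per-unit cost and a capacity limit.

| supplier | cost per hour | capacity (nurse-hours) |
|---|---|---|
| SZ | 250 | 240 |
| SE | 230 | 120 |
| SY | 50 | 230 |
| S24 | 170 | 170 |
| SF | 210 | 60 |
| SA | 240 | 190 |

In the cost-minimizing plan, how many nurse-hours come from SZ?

Cheapest first:
SY (50): use full 230 ; 580 nurse-hours to go.
S24 at 170: take all 170 nurse-hours ; 410 still needed.
Take 60 from SF at 210 ; need 350 more.
SE at 230: take all 120 nurse-hours ; 230 still needed.
SA at 240: take all 190 nurse-hours ; 40 still needed.
SZ (250): take the remaining 40 ; done.

40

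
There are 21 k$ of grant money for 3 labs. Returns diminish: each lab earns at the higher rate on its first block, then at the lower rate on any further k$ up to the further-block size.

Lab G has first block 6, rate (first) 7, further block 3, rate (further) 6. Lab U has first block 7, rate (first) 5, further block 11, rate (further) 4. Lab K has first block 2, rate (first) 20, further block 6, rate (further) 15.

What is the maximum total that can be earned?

Treat each block as its own option and order by rate: Lab K/T1 20 > Lab K/T2 15 > Lab G/T1 7 > Lab G/T2 6 > Lab U/T1 5 > Lab U/T2 4.
Lab K/T1 (20): +2 → 19 left.
Fill Lab K T2 block (6 at 15) → 13 left.
Fill Lab G T1 block (6 at 7) → 7 left.
Lab G/T2 (6): +3 → 4 left.
Lab U T1 at 5: only 4 left, fill 4.
Total = 20×2 + 15×6 + 7×6 + 6×3 + 5×4 = 210.

210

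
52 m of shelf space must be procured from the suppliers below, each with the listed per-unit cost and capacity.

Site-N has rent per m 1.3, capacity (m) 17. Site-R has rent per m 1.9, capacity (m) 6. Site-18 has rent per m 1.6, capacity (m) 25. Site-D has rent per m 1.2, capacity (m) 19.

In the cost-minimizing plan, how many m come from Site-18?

Use suppliers in increasing cost order.
Site-D at 1.2: take all 19 m — 33 still needed.
Site-N at 1.3: take all 17 m — 16 still needed.
Site-18 at 1.6: take 16 of its 25 — requirement met.
Site-R: unused.

16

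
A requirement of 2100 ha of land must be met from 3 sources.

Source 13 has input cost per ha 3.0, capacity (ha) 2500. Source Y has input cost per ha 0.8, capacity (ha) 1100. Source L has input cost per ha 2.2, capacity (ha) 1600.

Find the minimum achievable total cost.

3080

Cheapest first:
Source Y (0.8): use full 1100 ; 1000 ha to go.
Source L at 2.2: take 1000 of its 1600 ; requirement met.
Source 13: unused.
Cost = 1100×0.8 + 1000×2.2 = 3080.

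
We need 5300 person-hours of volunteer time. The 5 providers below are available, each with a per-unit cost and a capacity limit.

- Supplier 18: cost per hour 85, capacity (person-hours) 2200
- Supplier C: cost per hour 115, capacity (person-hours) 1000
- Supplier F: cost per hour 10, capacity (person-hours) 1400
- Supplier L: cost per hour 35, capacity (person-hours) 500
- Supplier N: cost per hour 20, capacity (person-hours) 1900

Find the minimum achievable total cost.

197000

Cheapest first:
Take 1400 from Supplier F at 10 ; need 3900 more.
Take 1900 from Supplier N at 20 ; need 2000 more.
Take 500 from Supplier L at 35 ; need 1500 more.
Take 1500 from Supplier 18 at 85 to finish.
Supplier C: unused.
Cost = 1400×10 + 1900×20 + 500×35 + 1500×85 = 197000.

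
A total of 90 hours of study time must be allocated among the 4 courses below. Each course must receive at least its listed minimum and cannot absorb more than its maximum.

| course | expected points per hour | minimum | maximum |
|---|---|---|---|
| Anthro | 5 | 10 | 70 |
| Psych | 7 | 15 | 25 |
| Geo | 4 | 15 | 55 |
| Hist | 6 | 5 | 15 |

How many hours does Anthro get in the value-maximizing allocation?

35

Meeting every minimum uses 10+15+15+5 = 45 hours, leaving 45.
Order the courses by expected points per hour: Psych 7 > Hist 6 > Anthro 5 > Geo 4.
Psych: +10 to 25 (cap) ; 35 left.
Hist takes 10 more to reach its cap of 15 ; 25 left.
Anthro: +25 (room for 60) → 35. Pool exhausted.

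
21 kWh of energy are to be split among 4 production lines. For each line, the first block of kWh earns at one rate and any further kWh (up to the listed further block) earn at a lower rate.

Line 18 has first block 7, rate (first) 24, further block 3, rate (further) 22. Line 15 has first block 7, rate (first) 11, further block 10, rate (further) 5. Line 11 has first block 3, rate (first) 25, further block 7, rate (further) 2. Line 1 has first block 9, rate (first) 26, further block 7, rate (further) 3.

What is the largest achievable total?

521

Rank every tier by rate: Line 1/tier1 26 > Line 11/tier1 25 > Line 18/tier1 24 > Line 18/tier2 22 > Line 15/tier1 11 > Line 15/tier2 5 > Line 1/tier2 3 > Line 11/tier2 2.
Fill Line 1 tier1 block (9 at 26) ; 12 left.
Line 11/tier1 (25): +3 ; 9 left.
Line 18/tier1 (24): +7 ; 2 left.
Line 18/tier2: +2 of 3 at 22; pool empty.
Total = 26×9 + 25×3 + 24×7 + 22×2 = 521.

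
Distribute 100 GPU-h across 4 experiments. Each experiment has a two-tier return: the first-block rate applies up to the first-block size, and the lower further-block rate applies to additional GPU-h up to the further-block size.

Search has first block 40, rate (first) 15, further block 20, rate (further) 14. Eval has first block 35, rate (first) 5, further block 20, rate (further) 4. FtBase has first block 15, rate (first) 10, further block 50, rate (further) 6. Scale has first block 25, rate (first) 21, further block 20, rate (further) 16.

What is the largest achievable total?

Order all 8 blocks by rate: Scale/T1 21 > Scale/T2 16 > Search/T1 15 > Search/T2 14 > FtBase/T1 10 > FtBase/T2 6 > Eval/T1 5 > Eval/T2 4.
Fill Scale T1 block (25 at 21) — 75 left.
Scale T2 at 16: fill all 20 — 55 left.
Fill Search T1 block (40 at 15) — 15 left.
15 remain; put them into Search T2 at 14.
Total = 21×25 + 16×20 + 15×40 + 14×15 = 1655.

1655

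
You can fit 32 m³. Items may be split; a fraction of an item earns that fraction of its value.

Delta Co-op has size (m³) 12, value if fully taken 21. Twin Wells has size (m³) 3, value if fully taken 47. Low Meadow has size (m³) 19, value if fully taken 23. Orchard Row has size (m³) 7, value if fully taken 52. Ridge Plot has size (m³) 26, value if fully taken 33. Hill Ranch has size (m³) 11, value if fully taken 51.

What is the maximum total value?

169.25

Sort by value density: Twin Wells 47/3≈15.7, Orchard Row 52/7≈7.43, Hill Ranch 51/11≈4.64, Delta Co-op 21/12≈1.75, Ridge Plot 33/26≈1.27, Low Meadow 23/19≈1.21.
Twin Wells: take in full, 3 m³ for value 47 → 29 left.
Orchard Row: take in full, 7 m³ for value 52 → 22 left.
All 11 m³ of Hill Ranch fit (value 51) → 11 remain.
11 m³ left: a 11/12 share of Delta Co-op gives 21×11/12 = 19.25.
Total value = 169.25.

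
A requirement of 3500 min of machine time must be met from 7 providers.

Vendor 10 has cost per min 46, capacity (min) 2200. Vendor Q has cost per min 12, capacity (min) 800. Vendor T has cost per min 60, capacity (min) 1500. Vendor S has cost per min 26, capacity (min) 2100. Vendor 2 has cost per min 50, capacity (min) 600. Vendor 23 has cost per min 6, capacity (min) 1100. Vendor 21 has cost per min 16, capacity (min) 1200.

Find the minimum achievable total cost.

45800

Cheapest first:
Vendor 23 (6): use full 1100 ; 2400 min to go.
Take 800 from Vendor Q at 12 ; need 1600 more.
Take 1200 from Vendor 21 at 16 ; need 400 more.
Vendor S (26): take the remaining 400 ; done.
Vendor 10, Vendor 2, Vendor T: unused.
Cost = 1100×6 + 800×12 + 1200×16 + 400×26 = 45800.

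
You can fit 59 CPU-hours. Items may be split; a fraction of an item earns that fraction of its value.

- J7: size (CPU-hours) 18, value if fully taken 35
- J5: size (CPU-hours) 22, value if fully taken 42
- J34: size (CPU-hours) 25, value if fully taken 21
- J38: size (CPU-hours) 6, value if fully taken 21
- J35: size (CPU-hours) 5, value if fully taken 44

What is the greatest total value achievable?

Rank by value-to-size ratio: J35 44/5≈8.8, J38 21/6≈3.5, J7 35/18≈1.94, J5 42/22≈1.91, J34 21/25≈0.84.
J35: take in full, 5 CPU-hours for value 44 → 54 left.
Take all of J38 (6 CPU-hours, value 21) → 48 CPU-hours left.
All 18 CPU-hours of J7 fit (value 35) → 30 remain.
J5: take in full, 22 CPU-hours for value 42 → 8 left.
8 CPU-hours left: a 8/25 share of J34 gives 21×8/25 = 6.72.
Total value = 148.72.

148.72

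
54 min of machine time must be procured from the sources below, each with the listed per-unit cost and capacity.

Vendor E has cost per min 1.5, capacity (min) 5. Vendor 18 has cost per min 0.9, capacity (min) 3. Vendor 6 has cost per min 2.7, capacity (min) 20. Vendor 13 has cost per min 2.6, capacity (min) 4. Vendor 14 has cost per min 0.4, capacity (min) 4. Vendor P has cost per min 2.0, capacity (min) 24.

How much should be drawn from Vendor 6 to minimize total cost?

Fill from the cheapest source first.
Vendor 14 (0.4): use full 4 → 50 min to go.
Vendor 18 (0.9): use full 3 → 47 min to go.
Vendor E (1.5): use full 5 → 42 min to go.
Vendor P at 2.0: take all 24 min → 18 still needed.
Vendor 13 at 2.6: take all 4 min → 14 still needed.
Take 14 from Vendor 6 at 2.7 to finish.

14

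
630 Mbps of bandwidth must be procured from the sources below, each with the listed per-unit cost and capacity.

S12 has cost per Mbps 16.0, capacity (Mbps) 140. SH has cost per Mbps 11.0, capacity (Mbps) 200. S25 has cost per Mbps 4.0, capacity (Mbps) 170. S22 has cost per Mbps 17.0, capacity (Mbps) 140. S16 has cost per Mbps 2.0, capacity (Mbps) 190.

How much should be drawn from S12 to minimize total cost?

70

Use sources in increasing cost order.
Take 190 from S16 at 2.0 ; need 440 more.
Take 170 from S25 at 4.0 ; need 270 more.
SH (11.0): use full 200 ; 70 Mbps to go.
S12 at 16.0: take 70 of its 140 ; requirement met.
S22: unused.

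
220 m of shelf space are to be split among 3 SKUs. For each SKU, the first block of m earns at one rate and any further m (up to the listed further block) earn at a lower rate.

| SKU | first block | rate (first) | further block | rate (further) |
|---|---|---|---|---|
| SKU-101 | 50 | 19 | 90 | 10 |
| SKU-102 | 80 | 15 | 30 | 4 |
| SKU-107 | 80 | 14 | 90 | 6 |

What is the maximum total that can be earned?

Order all 6 blocks by rate: SKU-101/first 19 > SKU-102/first 15 > SKU-107/first 14 > SKU-101/second 10 > SKU-107/second 6 > SKU-102/second 4.
SKU-101/first (19): +50 → 170 left.
Fill SKU-102 first block (80 at 15) → 90 left.
SKU-107 first at 14: fill all 80 → 10 left.
10 remain; put them into SKU-101 second at 10.
Total = 19×50 + 15×80 + 14×80 + 10×10 = 3370.

3370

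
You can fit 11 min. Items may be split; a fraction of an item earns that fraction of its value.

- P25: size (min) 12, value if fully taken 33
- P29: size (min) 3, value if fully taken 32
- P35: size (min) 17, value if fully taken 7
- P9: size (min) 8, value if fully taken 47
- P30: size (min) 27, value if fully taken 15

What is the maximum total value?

Best value per unit of size first: P29 32/3≈10.7, P9 47/8≈5.88, P25 33/12≈2.75, P30 15/27≈0.556, P35 7/17≈0.412.
Take all of P29 (3 min, value 32) → 8 min left.
All 8 min of P9 fit (value 47) → 0 remain.
Total value = 79.

79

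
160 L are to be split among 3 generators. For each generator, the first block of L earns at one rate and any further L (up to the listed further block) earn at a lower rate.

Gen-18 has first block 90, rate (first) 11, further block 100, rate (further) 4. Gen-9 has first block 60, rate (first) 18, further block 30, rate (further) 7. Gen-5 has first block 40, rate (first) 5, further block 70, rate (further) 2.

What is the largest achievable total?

2140

Order all 6 blocks by rate: Gen-9/first 18 > Gen-18/first 11 > Gen-9/second 7 > Gen-5/first 5 > Gen-18/second 4 > Gen-5/second 2.
Gen-9 first at 18: fill all 60 — 100 left.
Gen-18/first (11): +90 — 10 left.
Gen-9 second at 7: only 10 left, fill 10.
Total = 18×60 + 11×90 + 7×10 = 2140.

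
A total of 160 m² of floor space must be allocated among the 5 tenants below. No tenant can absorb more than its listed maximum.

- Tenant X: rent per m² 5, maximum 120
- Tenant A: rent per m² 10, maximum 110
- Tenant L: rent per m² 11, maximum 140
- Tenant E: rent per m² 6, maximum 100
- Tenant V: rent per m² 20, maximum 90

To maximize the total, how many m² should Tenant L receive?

Rank by rent per m²: Tenant V 20 > Tenant L 11 > Tenant A 10 > Tenant E 6 > Tenant X 5.
Give Tenant V 90 to hit its cap of 90 — 70 left.
Tenant L: +70 (room for 140) → 70. Pool exhausted.

70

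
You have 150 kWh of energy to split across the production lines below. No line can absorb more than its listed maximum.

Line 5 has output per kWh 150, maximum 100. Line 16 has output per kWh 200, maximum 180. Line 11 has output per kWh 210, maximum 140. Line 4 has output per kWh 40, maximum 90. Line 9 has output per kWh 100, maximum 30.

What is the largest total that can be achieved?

Order the production lines by output per kWh: Line 11 210 > Line 16 200 > Line 5 150 > Line 9 100 > Line 4 40.
Give Line 11 140 to hit its cap of 140 → 10 left.
Line 16 has room for 180 but only 10 remain, so it gets 10.
Total = 200×10 + 210×140 = 31400.

31400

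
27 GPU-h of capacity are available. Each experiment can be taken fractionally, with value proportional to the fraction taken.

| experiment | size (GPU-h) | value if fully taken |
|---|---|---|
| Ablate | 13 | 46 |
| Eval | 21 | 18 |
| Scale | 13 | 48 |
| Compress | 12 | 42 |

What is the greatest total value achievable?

Best value per unit of size first: Scale 48/13≈3.69, Ablate 46/13≈3.54, Compress 42/12≈3.5, Eval 18/21≈0.857.
Take all of Scale (13 GPU-h, value 48) — 14 GPU-h left.
Take all of Ablate (13 GPU-h, value 46) — 1 GPU-h left.
Fill the last 1 GPU-h with part of Compress: 1/12 of it earns 3.5.
Total value = 97.5.

97.5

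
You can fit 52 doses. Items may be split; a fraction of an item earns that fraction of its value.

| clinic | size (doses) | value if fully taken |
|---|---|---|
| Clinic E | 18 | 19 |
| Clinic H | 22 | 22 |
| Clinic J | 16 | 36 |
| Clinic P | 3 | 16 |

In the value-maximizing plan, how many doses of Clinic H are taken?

15

Rank by value-to-size ratio: Clinic P 16/3≈5.33, Clinic J 36/16≈2.25, Clinic E 19/18≈1.06, Clinic H 22/22≈1.
Take all of Clinic P (3 doses, value 16) → 49 doses left.
All 16 doses of Clinic J fit (value 36) → 33 remain.
All 18 doses of Clinic E fit (value 19) → 15 remain.
Fill the last 15 doses with part of Clinic H: 15/22 of it earns 15.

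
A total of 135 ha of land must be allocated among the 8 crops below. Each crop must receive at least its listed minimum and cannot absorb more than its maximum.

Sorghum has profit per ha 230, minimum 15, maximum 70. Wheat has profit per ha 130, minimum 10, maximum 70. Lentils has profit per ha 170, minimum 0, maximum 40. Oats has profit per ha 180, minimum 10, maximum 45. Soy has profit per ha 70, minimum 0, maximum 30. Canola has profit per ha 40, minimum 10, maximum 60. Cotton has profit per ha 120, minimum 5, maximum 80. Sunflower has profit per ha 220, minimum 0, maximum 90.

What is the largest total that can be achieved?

Meeting every minimum uses 15+10+0+10+0+10+5+0 = 50 ha, leaving 85.
Highest profit per ha first: Sorghum 230 > Sunflower 220 > Oats 180 > Lentils 170 > Wheat 130 > Cotton 120 > Soy 70 > Canola 40.
Give Sorghum 55 more to hit its cap of 70 — 30 left.
Sunflower has room for 90 more but only 30 remain, so it gets 30.
Total = 230×70 + 130×10 + 180×10 + 40×10 + 120×5 + 220×30 = 26800.

26800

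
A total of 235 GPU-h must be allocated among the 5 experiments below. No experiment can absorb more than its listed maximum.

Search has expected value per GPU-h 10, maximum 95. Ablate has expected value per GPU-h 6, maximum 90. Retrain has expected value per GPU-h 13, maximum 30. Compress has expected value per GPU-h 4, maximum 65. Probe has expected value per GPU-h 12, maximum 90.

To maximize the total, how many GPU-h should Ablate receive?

20

Order the experiments by expected value per GPU-h: Retrain 13 > Probe 12 > Search 10 > Ablate 6 > Compress 4.
Give Retrain 30 to hit its cap of 30 — 205 left.
Give Probe 90 to hit its cap of 90 — 115 left.
Search: +95 to 95 (cap) — 20 left.
Only 20 left; Ablate takes them to reach 20.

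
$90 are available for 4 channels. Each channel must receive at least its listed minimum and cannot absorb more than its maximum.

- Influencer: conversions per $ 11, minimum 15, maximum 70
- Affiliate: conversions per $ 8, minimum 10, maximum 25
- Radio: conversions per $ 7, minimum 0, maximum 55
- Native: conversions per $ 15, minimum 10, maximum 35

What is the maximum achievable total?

1100

Meeting every minimum uses 15+10+0+10 = 35 $, leaving 55.
Order the channels by conversions per $: Native 15 > Influencer 11 > Affiliate 8 > Radio 7.
Native takes 25 more to reach its cap of 35 — 30 left.
Influencer: +30 (room for 55) → 45. Pool exhausted.
Total = 11×45 + 8×10 + 15×35 = 1100.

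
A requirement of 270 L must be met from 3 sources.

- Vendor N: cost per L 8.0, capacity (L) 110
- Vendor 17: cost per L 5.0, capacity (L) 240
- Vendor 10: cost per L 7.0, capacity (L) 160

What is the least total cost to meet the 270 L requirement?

1410

Fill from the cheapest source first.
Vendor 17 at 5.0: take all 240 L ; 30 still needed.
Vendor 10 at 7.0: take 30 of its 160 ; requirement met.
Vendor N: unused.
Cost = 240×5.0 + 30×7.0 = 1410.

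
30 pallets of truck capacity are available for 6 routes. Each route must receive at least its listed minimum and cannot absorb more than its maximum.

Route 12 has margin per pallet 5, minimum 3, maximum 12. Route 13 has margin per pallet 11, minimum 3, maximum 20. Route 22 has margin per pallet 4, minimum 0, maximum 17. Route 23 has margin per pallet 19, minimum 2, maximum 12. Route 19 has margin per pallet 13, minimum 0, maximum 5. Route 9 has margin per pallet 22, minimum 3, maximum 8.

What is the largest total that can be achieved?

504

Meeting every minimum uses 3+3+0+2+0+3 = 11 pallets, leaving 19.
Order the routes by margin per pallet: Route 9 22 > Route 23 19 > Route 19 13 > Route 13 11 > Route 12 5 > Route 22 4.
Route 9 takes 5 more to reach its cap of 8 → 14 left.
Route 23: +10 to 12 (cap) → 4 left.
Only 4 left; Route 19 takes them to reach 4.
Total = 5×3 + 11×3 + 19×12 + 13×4 + 22×8 = 504.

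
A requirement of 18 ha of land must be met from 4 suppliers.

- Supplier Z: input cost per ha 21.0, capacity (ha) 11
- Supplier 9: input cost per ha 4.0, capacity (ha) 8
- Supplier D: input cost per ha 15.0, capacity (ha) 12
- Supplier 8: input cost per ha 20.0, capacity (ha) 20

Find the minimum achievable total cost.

Cheapest first:
Take 8 from Supplier 9 at 4.0 → need 10 more.
Supplier D (15.0): take the remaining 10 → done.
Supplier 8, Supplier Z: unused.
Cost = 8×4.0 + 10×15.0 = 182.

182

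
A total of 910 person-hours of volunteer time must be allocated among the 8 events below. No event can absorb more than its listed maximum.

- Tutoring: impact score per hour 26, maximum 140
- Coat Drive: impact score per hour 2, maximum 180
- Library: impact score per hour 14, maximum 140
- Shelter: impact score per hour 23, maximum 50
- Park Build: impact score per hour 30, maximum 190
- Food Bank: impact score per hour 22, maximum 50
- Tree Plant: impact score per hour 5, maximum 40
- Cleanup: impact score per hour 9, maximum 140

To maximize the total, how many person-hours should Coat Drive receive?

Highest impact score per hour first: Park Build 30 > Tutoring 26 > Shelter 23 > Food Bank 22 > Library 14 > Cleanup 9 > Tree Plant 5 > Coat Drive 2.
Park Build takes 190 to reach its cap of 190 → 720 left.
Give Tutoring 140 to hit its cap of 140 → 580 left.
Shelter: +50 to 50 (cap) → 530 left.
Food Bank takes 50 to reach its cap of 50 → 480 left.
Library: +140 to 140 (cap) → 340 left.
Cleanup: +140 to 140 (cap) → 200 left.
Give Tree Plant 40 to hit its cap of 40 → 160 left.
Coat Drive: +160 (room for 180) → 160. Pool exhausted.

160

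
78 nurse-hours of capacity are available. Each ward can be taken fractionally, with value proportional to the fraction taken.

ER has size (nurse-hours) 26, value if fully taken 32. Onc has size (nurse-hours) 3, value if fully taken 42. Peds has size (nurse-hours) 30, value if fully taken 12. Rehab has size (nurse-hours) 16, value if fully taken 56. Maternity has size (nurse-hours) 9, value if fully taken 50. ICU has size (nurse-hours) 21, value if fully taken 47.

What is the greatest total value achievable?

Rank by value-to-size ratio: Onc 42/3≈14, Maternity 50/9≈5.56, Rehab 56/16≈3.5, ICU 47/21≈2.24, ER 32/26≈1.23, Peds 12/30≈0.4.
All 3 nurse-hours of Onc fit (value 42) → 75 remain.
Take all of Maternity (9 nurse-hours, value 50) → 66 nurse-hours left.
All 16 nurse-hours of Rehab fit (value 56) → 50 remain.
Take all of ICU (21 nurse-hours, value 47) → 29 nurse-hours left.
Take all of ER (26 nurse-hours, value 32) → 3 nurse-hours left.
3 nurse-hours left: a 3/30 share of Peds gives 12×3/30 = 1.2.
Total value = 228.2.

228.2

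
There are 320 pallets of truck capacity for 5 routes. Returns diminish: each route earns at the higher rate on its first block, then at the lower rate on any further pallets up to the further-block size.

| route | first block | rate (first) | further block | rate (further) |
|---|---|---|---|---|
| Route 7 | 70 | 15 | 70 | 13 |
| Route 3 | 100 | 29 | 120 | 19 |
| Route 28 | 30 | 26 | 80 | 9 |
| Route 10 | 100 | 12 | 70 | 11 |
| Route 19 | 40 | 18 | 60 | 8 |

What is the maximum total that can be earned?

7130

Order all 10 blocks by rate: Route 3/T1 29 > Route 28/T1 26 > Route 3/T2 19 > Route 19/T1 18 > Route 7/T1 15 > Route 7/T2 13 > Route 10/T1 12 > Route 10/T2 11 > Route 28/T2 9 > Route 19/T2 8.
Fill Route 3 T1 block (100 at 29) — 220 left.
Route 28 T1 at 26: fill all 30 — 190 left.
Route 3/T2 (19): +120 — 70 left.
Fill Route 19 T1 block (40 at 18) — 30 left.
Route 7/T1: +30 of 70 at 15; pool empty.
Total = 29×100 + 26×30 + 19×120 + 18×40 + 15×30 = 7130.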